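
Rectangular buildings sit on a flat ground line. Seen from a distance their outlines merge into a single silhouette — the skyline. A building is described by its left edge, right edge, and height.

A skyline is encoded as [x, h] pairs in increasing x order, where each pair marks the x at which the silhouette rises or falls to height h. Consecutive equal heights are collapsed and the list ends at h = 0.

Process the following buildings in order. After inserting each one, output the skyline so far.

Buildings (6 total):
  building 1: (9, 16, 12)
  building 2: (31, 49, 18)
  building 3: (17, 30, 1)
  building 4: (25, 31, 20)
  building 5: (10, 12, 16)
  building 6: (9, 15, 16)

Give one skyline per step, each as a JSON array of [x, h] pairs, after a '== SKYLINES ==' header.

== SKYLINES ==
[[9,12],[16,0]]
[[9,12],[16,0],[31,18],[49,0]]
[[9,12],[16,0],[17,1],[30,0],[31,18],[49,0]]
[[9,12],[16,0],[17,1],[25,20],[31,18],[49,0]]
[[9,12],[10,16],[12,12],[16,0],[17,1],[25,20],[31,18],[49,0]]
[[9,16],[15,12],[16,0],[17,1],[25,20],[31,18],[49,0]]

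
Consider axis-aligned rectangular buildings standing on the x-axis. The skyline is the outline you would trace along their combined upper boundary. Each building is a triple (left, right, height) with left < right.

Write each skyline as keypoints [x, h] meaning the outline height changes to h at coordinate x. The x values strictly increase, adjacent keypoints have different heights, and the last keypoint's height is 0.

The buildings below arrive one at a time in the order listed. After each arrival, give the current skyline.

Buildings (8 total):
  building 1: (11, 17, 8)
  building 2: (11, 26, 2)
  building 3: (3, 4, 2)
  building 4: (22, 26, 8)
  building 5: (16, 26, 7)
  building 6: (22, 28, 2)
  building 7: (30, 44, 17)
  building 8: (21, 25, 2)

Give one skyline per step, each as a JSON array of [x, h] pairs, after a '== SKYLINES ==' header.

== SKYLINES ==
[[11,8],[17,0]]
[[11,8],[17,2],[26,0]]
[[3,2],[4,0],[11,8],[17,2],[26,0]]
[[3,2],[4,0],[11,8],[17,2],[22,8],[26,0]]
[[3,2],[4,0],[11,8],[17,7],[22,8],[26,0]]
[[3,2],[4,0],[11,8],[17,7],[22,8],[26,2],[28,0]]
[[3,2],[4,0],[11,8],[17,7],[22,8],[26,2],[28,0],[30,17],[44,0]]
[[3,2],[4,0],[11,8],[17,7],[22,8],[26,2],[28,0],[30,17],[44,0]]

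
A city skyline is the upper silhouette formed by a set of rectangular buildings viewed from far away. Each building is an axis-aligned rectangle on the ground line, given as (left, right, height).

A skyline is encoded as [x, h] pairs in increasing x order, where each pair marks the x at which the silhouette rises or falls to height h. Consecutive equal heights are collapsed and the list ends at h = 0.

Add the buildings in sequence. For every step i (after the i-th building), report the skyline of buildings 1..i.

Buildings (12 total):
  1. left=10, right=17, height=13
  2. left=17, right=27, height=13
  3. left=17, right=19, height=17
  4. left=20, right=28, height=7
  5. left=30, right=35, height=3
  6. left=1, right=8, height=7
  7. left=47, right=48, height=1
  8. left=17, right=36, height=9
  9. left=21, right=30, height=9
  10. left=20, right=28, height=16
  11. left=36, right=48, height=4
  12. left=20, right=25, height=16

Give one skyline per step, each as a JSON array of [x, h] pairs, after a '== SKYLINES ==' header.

== SKYLINES ==
[[10,13],[17,0]]
[[10,13],[27,0]]
[[10,13],[17,17],[19,13],[27,0]]
[[10,13],[17,17],[19,13],[27,7],[28,0]]
[[10,13],[17,17],[19,13],[27,7],[28,0],[30,3],[35,0]]
[[1,7],[8,0],[10,13],[17,17],[19,13],[27,7],[28,0],[30,3],[35,0]]
[[1,7],[8,0],[10,13],[17,17],[19,13],[27,7],[28,0],[30,3],[35,0],[47,1],[48,0]]
[[1,7],[8,0],[10,13],[17,17],[19,13],[27,9],[36,0],[47,1],[48,0]]
[[1,7],[8,0],[10,13],[17,17],[19,13],[27,9],[36,0],[47,1],[48,0]]
[[1,7],[8,0],[10,13],[17,17],[19,13],[20,16],[28,9],[36,0],[47,1],[48,0]]
[[1,7],[8,0],[10,13],[17,17],[19,13],[20,16],[28,9],[36,4],[48,0]]
[[1,7],[8,0],[10,13],[17,17],[19,13],[20,16],[28,9],[36,4],[48,0]]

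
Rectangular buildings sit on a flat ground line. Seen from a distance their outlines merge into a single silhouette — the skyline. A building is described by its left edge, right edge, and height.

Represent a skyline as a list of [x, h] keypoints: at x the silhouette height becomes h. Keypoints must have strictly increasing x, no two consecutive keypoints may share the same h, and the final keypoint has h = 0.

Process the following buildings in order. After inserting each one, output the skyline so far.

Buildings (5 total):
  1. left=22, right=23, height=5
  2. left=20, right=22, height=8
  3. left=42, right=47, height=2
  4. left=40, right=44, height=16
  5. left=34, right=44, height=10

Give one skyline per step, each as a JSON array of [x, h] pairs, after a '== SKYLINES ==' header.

== SKYLINES ==
[[22,5],[23,0]]
[[20,8],[22,5],[23,0]]
[[20,8],[22,5],[23,0],[42,2],[47,0]]
[[20,8],[22,5],[23,0],[40,16],[44,2],[47,0]]
[[20,8],[22,5],[23,0],[34,10],[40,16],[44,2],[47,0]]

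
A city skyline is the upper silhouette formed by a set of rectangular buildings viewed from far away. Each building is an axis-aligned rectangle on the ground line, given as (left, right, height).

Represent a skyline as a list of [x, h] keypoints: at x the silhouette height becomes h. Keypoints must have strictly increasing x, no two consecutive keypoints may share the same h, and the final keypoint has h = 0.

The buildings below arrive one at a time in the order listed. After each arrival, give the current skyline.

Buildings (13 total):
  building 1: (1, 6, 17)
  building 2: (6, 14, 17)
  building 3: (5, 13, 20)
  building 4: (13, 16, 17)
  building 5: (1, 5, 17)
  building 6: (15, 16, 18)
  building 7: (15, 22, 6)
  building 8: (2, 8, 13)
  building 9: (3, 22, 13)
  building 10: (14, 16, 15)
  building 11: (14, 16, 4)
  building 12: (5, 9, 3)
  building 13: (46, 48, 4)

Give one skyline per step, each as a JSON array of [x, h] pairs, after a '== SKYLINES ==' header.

== SKYLINES ==
[[1,17],[6,0]]
[[1,17],[14,0]]
[[1,17],[5,20],[13,17],[14,0]]
[[1,17],[5,20],[13,17],[16,0]]
[[1,17],[5,20],[13,17],[16,0]]
[[1,17],[5,20],[13,17],[15,18],[16,0]]
[[1,17],[5,20],[13,17],[15,18],[16,6],[22,0]]
[[1,17],[5,20],[13,17],[15,18],[16,6],[22,0]]
[[1,17],[5,20],[13,17],[15,18],[16,13],[22,0]]
[[1,17],[5,20],[13,17],[15,18],[16,13],[22,0]]
[[1,17],[5,20],[13,17],[15,18],[16,13],[22,0]]
[[1,17],[5,20],[13,17],[15,18],[16,13],[22,0]]
[[1,17],[5,20],[13,17],[15,18],[16,13],[22,0],[46,4],[48,0]]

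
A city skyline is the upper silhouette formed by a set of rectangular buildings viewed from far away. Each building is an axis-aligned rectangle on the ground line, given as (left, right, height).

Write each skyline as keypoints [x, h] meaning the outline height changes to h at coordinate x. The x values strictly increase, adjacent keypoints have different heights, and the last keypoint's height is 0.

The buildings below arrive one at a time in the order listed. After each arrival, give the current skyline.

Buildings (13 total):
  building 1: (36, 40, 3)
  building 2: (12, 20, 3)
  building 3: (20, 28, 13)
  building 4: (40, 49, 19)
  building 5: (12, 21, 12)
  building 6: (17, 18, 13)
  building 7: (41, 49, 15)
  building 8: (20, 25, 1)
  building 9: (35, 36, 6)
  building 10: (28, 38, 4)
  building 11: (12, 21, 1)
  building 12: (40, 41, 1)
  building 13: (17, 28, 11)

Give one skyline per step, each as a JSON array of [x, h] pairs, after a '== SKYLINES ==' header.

== SKYLINES ==
[[36,3],[40,0]]
[[12,3],[20,0],[36,3],[40,0]]
[[12,3],[20,13],[28,0],[36,3],[40,0]]
[[12,3],[20,13],[28,0],[36,3],[40,19],[49,0]]
[[12,12],[20,13],[28,0],[36,3],[40,19],[49,0]]
[[12,12],[17,13],[18,12],[20,13],[28,0],[36,3],[40,19],[49,0]]
[[12,12],[17,13],[18,12],[20,13],[28,0],[36,3],[40,19],[49,0]]
[[12,12],[17,13],[18,12],[20,13],[28,0],[36,3],[40,19],[49,0]]
[[12,12],[17,13],[18,12],[20,13],[28,0],[35,6],[36,3],[40,19],[49,0]]
[[12,12],[17,13],[18,12],[20,13],[28,4],[35,6],[36,4],[38,3],[40,19],[49,0]]
[[12,12],[17,13],[18,12],[20,13],[28,4],[35,6],[36,4],[38,3],[40,19],[49,0]]
[[12,12],[17,13],[18,12],[20,13],[28,4],[35,6],[36,4],[38,3],[40,19],[49,0]]
[[12,12],[17,13],[18,12],[20,13],[28,4],[35,6],[36,4],[38,3],[40,19],[49,0]]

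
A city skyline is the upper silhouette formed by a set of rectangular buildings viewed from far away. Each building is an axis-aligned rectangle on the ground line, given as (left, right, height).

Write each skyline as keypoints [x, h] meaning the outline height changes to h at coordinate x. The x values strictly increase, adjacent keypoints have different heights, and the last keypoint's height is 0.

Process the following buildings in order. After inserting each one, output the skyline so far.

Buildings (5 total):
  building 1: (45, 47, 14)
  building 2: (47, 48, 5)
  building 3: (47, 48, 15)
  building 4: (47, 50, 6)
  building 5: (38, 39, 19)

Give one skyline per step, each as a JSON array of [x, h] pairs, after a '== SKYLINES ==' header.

== SKYLINES ==
[[45,14],[47,0]]
[[45,14],[47,5],[48,0]]
[[45,14],[47,15],[48,0]]
[[45,14],[47,15],[48,6],[50,0]]
[[38,19],[39,0],[45,14],[47,15],[48,6],[50,0]]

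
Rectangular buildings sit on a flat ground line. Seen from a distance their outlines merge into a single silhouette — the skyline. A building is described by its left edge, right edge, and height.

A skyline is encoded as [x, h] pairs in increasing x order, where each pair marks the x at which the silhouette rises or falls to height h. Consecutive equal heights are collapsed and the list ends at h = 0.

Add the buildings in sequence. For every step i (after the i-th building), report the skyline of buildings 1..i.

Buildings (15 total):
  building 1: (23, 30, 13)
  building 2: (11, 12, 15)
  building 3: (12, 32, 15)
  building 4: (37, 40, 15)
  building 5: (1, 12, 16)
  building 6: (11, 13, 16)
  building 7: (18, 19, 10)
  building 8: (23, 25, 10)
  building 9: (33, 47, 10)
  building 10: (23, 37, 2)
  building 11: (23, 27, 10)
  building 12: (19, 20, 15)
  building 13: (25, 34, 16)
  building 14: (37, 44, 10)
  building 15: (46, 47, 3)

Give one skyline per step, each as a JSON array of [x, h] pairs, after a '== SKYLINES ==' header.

== SKYLINES ==
[[23,13],[30,0]]
[[11,15],[12,0],[23,13],[30,0]]
[[11,15],[32,0]]
[[11,15],[32,0],[37,15],[40,0]]
[[1,16],[12,15],[32,0],[37,15],[40,0]]
[[1,16],[13,15],[32,0],[37,15],[40,0]]
[[1,16],[13,15],[32,0],[37,15],[40,0]]
[[1,16],[13,15],[32,0],[37,15],[40,0]]
[[1,16],[13,15],[32,0],[33,10],[37,15],[40,10],[47,0]]
[[1,16],[13,15],[32,2],[33,10],[37,15],[40,10],[47,0]]
[[1,16],[13,15],[32,2],[33,10],[37,15],[40,10],[47,0]]
[[1,16],[13,15],[32,2],[33,10],[37,15],[40,10],[47,0]]
[[1,16],[13,15],[25,16],[34,10],[37,15],[40,10],[47,0]]
[[1,16],[13,15],[25,16],[34,10],[37,15],[40,10],[47,0]]
[[1,16],[13,15],[25,16],[34,10],[37,15],[40,10],[47,0]]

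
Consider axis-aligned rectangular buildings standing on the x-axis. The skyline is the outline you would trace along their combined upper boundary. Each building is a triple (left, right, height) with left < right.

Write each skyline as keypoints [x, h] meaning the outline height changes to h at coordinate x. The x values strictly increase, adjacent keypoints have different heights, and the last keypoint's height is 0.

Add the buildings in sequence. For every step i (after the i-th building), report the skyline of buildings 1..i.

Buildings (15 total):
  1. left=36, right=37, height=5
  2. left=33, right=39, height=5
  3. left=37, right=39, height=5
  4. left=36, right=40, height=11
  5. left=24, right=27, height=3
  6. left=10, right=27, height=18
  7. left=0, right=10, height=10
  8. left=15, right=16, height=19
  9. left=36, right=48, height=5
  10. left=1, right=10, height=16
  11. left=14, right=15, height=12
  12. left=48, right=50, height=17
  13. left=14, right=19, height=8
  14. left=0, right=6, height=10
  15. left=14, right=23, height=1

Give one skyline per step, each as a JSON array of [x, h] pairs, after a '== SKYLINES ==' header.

== SKYLINES ==
[[36,5],[37,0]]
[[33,5],[39,0]]
[[33,5],[39,0]]
[[33,5],[36,11],[40,0]]
[[24,3],[27,0],[33,5],[36,11],[40,0]]
[[10,18],[27,0],[33,5],[36,11],[40,0]]
[[0,10],[10,18],[27,0],[33,5],[36,11],[40,0]]
[[0,10],[10,18],[15,19],[16,18],[27,0],[33,5],[36,11],[40,0]]
[[0,10],[10,18],[15,19],[16,18],[27,0],[33,5],[36,11],[40,5],[48,0]]
[[0,10],[1,16],[10,18],[15,19],[16,18],[27,0],[33,5],[36,11],[40,5],[48,0]]
[[0,10],[1,16],[10,18],[15,19],[16,18],[27,0],[33,5],[36,11],[40,5],[48,0]]
[[0,10],[1,16],[10,18],[15,19],[16,18],[27,0],[33,5],[36,11],[40,5],[48,17],[50,0]]
[[0,10],[1,16],[10,18],[15,19],[16,18],[27,0],[33,5],[36,11],[40,5],[48,17],[50,0]]
[[0,10],[1,16],[10,18],[15,19],[16,18],[27,0],[33,5],[36,11],[40,5],[48,17],[50,0]]
[[0,10],[1,16],[10,18],[15,19],[16,18],[27,0],[33,5],[36,11],[40,5],[48,17],[50,0]]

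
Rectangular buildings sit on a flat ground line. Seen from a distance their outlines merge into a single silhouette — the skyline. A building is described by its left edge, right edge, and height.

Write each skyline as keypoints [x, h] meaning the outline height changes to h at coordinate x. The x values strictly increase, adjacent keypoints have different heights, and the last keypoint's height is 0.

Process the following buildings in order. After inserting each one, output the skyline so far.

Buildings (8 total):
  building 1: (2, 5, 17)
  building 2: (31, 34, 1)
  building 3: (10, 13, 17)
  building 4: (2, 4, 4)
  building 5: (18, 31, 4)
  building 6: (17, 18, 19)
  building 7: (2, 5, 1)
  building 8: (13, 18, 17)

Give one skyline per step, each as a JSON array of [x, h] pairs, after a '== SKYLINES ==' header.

== SKYLINES ==
[[2,17],[5,0]]
[[2,17],[5,0],[31,1],[34,0]]
[[2,17],[5,0],[10,17],[13,0],[31,1],[34,0]]
[[2,17],[5,0],[10,17],[13,0],[31,1],[34,0]]
[[2,17],[5,0],[10,17],[13,0],[18,4],[31,1],[34,0]]
[[2,17],[5,0],[10,17],[13,0],[17,19],[18,4],[31,1],[34,0]]
[[2,17],[5,0],[10,17],[13,0],[17,19],[18,4],[31,1],[34,0]]
[[2,17],[5,0],[10,17],[17,19],[18,4],[31,1],[34,0]]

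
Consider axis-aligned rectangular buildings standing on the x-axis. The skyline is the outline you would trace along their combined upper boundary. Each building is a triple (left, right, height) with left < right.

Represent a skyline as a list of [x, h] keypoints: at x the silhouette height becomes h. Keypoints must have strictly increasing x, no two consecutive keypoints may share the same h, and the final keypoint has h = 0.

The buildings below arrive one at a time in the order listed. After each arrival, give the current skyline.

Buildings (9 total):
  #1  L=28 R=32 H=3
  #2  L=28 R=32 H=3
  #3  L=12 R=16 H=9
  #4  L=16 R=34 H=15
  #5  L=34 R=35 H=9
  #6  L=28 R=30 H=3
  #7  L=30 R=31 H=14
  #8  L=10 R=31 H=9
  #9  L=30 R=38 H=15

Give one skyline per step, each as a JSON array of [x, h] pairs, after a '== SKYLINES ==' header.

== SKYLINES ==
[[28,3],[32,0]]
[[28,3],[32,0]]
[[12,9],[16,0],[28,3],[32,0]]
[[12,9],[16,15],[34,0]]
[[12,9],[16,15],[34,9],[35,0]]
[[12,9],[16,15],[34,9],[35,0]]
[[12,9],[16,15],[34,9],[35,0]]
[[10,9],[16,15],[34,9],[35,0]]
[[10,9],[16,15],[38,0]]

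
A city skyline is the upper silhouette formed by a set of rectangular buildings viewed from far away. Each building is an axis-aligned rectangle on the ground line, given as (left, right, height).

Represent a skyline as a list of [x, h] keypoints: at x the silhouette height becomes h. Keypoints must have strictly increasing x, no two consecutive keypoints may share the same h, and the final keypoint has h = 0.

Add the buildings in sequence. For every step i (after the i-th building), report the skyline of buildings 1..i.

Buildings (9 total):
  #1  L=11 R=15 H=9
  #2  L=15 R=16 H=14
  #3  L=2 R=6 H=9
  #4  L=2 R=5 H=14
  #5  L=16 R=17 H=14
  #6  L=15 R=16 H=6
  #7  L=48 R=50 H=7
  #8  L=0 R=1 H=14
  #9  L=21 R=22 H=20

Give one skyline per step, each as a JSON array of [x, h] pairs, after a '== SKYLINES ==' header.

== SKYLINES ==
[[11,9],[15,0]]
[[11,9],[15,14],[16,0]]
[[2,9],[6,0],[11,9],[15,14],[16,0]]
[[2,14],[5,9],[6,0],[11,9],[15,14],[16,0]]
[[2,14],[5,9],[6,0],[11,9],[15,14],[17,0]]
[[2,14],[5,9],[6,0],[11,9],[15,14],[17,0]]
[[2,14],[5,9],[6,0],[11,9],[15,14],[17,0],[48,7],[50,0]]
[[0,14],[1,0],[2,14],[5,9],[6,0],[11,9],[15,14],[17,0],[48,7],[50,0]]
[[0,14],[1,0],[2,14],[5,9],[6,0],[11,9],[15,14],[17,0],[21,20],[22,0],[48,7],[50,0]]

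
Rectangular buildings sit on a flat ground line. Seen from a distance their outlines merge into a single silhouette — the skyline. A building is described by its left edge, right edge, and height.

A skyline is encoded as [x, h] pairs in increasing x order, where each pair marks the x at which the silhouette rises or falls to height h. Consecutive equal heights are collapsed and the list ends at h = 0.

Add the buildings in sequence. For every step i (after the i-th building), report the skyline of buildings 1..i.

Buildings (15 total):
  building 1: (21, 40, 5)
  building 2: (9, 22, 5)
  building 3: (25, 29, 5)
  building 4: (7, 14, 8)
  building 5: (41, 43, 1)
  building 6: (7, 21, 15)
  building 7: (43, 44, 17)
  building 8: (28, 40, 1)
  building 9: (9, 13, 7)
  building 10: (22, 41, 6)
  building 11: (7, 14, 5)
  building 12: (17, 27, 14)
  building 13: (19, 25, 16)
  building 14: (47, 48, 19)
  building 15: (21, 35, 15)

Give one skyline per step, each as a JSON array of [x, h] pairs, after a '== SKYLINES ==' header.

== SKYLINES ==
[[21,5],[40,0]]
[[9,5],[40,0]]
[[9,5],[40,0]]
[[7,8],[14,5],[40,0]]
[[7,8],[14,5],[40,0],[41,1],[43,0]]
[[7,15],[21,5],[40,0],[41,1],[43,0]]
[[7,15],[21,5],[40,0],[41,1],[43,17],[44,0]]
[[7,15],[21,5],[40,0],[41,1],[43,17],[44,0]]
[[7,15],[21,5],[40,0],[41,1],[43,17],[44,0]]
[[7,15],[21,5],[22,6],[41,1],[43,17],[44,0]]
[[7,15],[21,5],[22,6],[41,1],[43,17],[44,0]]
[[7,15],[21,14],[27,6],[41,1],[43,17],[44,0]]
[[7,15],[19,16],[25,14],[27,6],[41,1],[43,17],[44,0]]
[[7,15],[19,16],[25,14],[27,6],[41,1],[43,17],[44,0],[47,19],[48,0]]
[[7,15],[19,16],[25,15],[35,6],[41,1],[43,17],[44,0],[47,19],[48,0]]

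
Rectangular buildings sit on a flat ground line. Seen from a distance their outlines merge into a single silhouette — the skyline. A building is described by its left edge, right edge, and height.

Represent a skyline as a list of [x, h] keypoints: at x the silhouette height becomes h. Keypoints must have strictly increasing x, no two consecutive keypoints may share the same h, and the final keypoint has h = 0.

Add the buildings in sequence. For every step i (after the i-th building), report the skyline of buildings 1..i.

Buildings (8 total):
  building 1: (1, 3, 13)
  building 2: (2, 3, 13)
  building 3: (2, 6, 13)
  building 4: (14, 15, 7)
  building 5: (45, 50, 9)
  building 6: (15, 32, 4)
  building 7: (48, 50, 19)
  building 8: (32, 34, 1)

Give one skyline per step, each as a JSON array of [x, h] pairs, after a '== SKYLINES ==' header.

== SKYLINES ==
[[1,13],[3,0]]
[[1,13],[3,0]]
[[1,13],[6,0]]
[[1,13],[6,0],[14,7],[15,0]]
[[1,13],[6,0],[14,7],[15,0],[45,9],[50,0]]
[[1,13],[6,0],[14,7],[15,4],[32,0],[45,9],[50,0]]
[[1,13],[6,0],[14,7],[15,4],[32,0],[45,9],[48,19],[50,0]]
[[1,13],[6,0],[14,7],[15,4],[32,1],[34,0],[45,9],[48,19],[50,0]]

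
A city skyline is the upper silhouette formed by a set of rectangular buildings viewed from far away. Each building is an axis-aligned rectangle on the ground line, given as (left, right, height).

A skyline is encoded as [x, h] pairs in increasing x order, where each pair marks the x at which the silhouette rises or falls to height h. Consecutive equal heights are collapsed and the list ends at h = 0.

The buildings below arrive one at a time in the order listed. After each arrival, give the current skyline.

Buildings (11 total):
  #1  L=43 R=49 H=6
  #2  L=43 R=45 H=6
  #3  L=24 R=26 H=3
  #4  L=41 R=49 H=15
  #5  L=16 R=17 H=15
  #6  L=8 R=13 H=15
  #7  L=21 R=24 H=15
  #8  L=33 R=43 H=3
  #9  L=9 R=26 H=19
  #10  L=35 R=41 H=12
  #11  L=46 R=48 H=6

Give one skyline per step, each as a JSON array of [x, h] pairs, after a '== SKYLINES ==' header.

== SKYLINES ==
[[43,6],[49,0]]
[[43,6],[49,0]]
[[24,3],[26,0],[43,6],[49,0]]
[[24,3],[26,0],[41,15],[49,0]]
[[16,15],[17,0],[24,3],[26,0],[41,15],[49,0]]
[[8,15],[13,0],[16,15],[17,0],[24,3],[26,0],[41,15],[49,0]]
[[8,15],[13,0],[16,15],[17,0],[21,15],[24,3],[26,0],[41,15],[49,0]]
[[8,15],[13,0],[16,15],[17,0],[21,15],[24,3],[26,0],[33,3],[41,15],[49,0]]
[[8,15],[9,19],[26,0],[33,3],[41,15],[49,0]]
[[8,15],[9,19],[26,0],[33,3],[35,12],[41,15],[49,0]]
[[8,15],[9,19],[26,0],[33,3],[35,12],[41,15],[49,0]]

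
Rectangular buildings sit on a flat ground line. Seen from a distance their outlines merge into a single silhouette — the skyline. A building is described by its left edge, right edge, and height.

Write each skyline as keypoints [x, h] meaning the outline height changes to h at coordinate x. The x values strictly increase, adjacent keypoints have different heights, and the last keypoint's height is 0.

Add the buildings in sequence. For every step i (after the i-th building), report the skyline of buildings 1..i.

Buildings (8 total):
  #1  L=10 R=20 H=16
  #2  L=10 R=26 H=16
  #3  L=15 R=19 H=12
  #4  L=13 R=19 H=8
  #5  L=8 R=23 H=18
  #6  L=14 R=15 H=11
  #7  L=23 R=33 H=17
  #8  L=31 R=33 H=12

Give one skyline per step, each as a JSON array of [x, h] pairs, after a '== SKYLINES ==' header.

== SKYLINES ==
[[10,16],[20,0]]
[[10,16],[26,0]]
[[10,16],[26,0]]
[[10,16],[26,0]]
[[8,18],[23,16],[26,0]]
[[8,18],[23,16],[26,0]]
[[8,18],[23,17],[33,0]]
[[8,18],[23,17],[33,0]]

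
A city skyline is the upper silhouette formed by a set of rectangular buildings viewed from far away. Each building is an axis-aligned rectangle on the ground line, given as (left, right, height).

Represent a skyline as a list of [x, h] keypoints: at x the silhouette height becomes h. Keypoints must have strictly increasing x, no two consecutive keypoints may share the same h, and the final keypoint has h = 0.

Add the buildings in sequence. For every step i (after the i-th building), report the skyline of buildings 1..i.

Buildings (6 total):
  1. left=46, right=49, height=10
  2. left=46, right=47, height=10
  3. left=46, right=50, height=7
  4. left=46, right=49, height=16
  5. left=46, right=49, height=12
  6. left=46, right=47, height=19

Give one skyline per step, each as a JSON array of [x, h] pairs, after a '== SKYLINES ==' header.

== SKYLINES ==
[[46,10],[49,0]]
[[46,10],[49,0]]
[[46,10],[49,7],[50,0]]
[[46,16],[49,7],[50,0]]
[[46,16],[49,7],[50,0]]
[[46,19],[47,16],[49,7],[50,0]]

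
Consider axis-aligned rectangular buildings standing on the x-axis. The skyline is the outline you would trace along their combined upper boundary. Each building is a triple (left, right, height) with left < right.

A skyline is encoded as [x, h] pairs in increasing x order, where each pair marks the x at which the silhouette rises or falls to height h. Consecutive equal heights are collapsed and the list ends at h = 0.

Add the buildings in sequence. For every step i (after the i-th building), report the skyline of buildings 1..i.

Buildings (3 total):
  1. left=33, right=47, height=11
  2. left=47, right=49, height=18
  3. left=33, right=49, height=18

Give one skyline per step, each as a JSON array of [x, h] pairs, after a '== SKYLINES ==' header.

== SKYLINES ==
[[33,11],[47,0]]
[[33,11],[47,18],[49,0]]
[[33,18],[49,0]]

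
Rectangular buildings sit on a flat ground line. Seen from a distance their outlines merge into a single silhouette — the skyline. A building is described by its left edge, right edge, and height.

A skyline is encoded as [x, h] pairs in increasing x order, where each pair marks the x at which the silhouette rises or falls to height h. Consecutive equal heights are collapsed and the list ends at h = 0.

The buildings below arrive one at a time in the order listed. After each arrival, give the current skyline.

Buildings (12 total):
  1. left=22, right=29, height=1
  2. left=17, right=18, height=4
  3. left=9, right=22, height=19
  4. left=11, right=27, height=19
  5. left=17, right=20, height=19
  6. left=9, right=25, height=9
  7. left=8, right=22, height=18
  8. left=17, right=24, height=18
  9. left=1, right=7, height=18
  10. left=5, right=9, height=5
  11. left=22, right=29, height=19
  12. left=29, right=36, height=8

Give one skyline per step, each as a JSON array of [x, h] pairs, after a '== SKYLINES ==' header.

== SKYLINES ==
[[22,1],[29,0]]
[[17,4],[18,0],[22,1],[29,0]]
[[9,19],[22,1],[29,0]]
[[9,19],[27,1],[29,0]]
[[9,19],[27,1],[29,0]]
[[9,19],[27,1],[29,0]]
[[8,18],[9,19],[27,1],[29,0]]
[[8,18],[9,19],[27,1],[29,0]]
[[1,18],[7,0],[8,18],[9,19],[27,1],[29,0]]
[[1,18],[7,5],[8,18],[9,19],[27,1],[29,0]]
[[1,18],[7,5],[8,18],[9,19],[29,0]]
[[1,18],[7,5],[8,18],[9,19],[29,8],[36,0]]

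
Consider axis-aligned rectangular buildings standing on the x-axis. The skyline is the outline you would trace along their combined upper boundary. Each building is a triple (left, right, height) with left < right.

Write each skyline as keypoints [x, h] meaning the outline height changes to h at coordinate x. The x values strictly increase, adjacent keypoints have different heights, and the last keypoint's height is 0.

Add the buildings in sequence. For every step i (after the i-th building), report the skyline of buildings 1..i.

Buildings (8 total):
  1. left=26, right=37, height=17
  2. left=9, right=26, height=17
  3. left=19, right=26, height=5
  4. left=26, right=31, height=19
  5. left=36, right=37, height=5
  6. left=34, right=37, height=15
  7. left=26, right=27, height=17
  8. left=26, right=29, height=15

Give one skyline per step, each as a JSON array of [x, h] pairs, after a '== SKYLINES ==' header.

== SKYLINES ==
[[26,17],[37,0]]
[[9,17],[37,0]]
[[9,17],[37,0]]
[[9,17],[26,19],[31,17],[37,0]]
[[9,17],[26,19],[31,17],[37,0]]
[[9,17],[26,19],[31,17],[37,0]]
[[9,17],[26,19],[31,17],[37,0]]
[[9,17],[26,19],[31,17],[37,0]]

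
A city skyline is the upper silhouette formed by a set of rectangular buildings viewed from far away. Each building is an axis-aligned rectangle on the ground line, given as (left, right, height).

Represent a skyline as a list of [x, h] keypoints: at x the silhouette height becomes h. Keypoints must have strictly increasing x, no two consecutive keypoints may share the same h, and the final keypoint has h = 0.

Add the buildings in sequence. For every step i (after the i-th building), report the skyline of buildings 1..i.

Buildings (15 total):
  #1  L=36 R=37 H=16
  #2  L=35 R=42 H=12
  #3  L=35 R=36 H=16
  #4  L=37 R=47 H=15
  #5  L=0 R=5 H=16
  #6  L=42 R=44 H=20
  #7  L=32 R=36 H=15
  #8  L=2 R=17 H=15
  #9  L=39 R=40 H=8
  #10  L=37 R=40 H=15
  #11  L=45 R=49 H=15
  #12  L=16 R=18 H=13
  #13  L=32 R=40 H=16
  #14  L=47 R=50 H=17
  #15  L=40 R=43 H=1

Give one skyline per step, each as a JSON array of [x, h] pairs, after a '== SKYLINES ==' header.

== SKYLINES ==
[[36,16],[37,0]]
[[35,12],[36,16],[37,12],[42,0]]
[[35,16],[37,12],[42,0]]
[[35,16],[37,15],[47,0]]
[[0,16],[5,0],[35,16],[37,15],[47,0]]
[[0,16],[5,0],[35,16],[37,15],[42,20],[44,15],[47,0]]
[[0,16],[5,0],[32,15],[35,16],[37,15],[42,20],[44,15],[47,0]]
[[0,16],[5,15],[17,0],[32,15],[35,16],[37,15],[42,20],[44,15],[47,0]]
[[0,16],[5,15],[17,0],[32,15],[35,16],[37,15],[42,20],[44,15],[47,0]]
[[0,16],[5,15],[17,0],[32,15],[35,16],[37,15],[42,20],[44,15],[47,0]]
[[0,16],[5,15],[17,0],[32,15],[35,16],[37,15],[42,20],[44,15],[49,0]]
[[0,16],[5,15],[17,13],[18,0],[32,15],[35,16],[37,15],[42,20],[44,15],[49,0]]
[[0,16],[5,15],[17,13],[18,0],[32,16],[40,15],[42,20],[44,15],[49,0]]
[[0,16],[5,15],[17,13],[18,0],[32,16],[40,15],[42,20],[44,15],[47,17],[50,0]]
[[0,16],[5,15],[17,13],[18,0],[32,16],[40,15],[42,20],[44,15],[47,17],[50,0]]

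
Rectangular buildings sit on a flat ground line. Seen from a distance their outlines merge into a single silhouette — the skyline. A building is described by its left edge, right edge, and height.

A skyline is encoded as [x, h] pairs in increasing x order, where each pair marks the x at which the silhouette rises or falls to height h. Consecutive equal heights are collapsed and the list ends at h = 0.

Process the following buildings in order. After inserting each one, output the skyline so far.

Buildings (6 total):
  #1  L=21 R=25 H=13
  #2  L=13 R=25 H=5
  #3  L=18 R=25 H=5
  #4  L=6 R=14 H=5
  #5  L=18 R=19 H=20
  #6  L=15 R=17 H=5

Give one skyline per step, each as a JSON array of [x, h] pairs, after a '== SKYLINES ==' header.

== SKYLINES ==
[[21,13],[25,0]]
[[13,5],[21,13],[25,0]]
[[13,5],[21,13],[25,0]]
[[6,5],[21,13],[25,0]]
[[6,5],[18,20],[19,5],[21,13],[25,0]]
[[6,5],[18,20],[19,5],[21,13],[25,0]]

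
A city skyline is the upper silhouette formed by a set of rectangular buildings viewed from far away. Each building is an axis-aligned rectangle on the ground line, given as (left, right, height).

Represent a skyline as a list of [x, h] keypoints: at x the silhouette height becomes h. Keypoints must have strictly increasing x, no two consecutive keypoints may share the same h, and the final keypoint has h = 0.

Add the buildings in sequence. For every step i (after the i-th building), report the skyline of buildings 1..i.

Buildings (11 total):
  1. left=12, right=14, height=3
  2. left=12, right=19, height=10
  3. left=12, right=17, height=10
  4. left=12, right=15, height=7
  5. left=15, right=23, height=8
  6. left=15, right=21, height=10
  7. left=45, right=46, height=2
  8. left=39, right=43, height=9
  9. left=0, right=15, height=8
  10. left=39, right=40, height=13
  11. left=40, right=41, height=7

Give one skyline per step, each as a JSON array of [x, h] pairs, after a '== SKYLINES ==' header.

== SKYLINES ==
[[12,3],[14,0]]
[[12,10],[19,0]]
[[12,10],[19,0]]
[[12,10],[19,0]]
[[12,10],[19,8],[23,0]]
[[12,10],[21,8],[23,0]]
[[12,10],[21,8],[23,0],[45,2],[46,0]]
[[12,10],[21,8],[23,0],[39,9],[43,0],[45,2],[46,0]]
[[0,8],[12,10],[21,8],[23,0],[39,9],[43,0],[45,2],[46,0]]
[[0,8],[12,10],[21,8],[23,0],[39,13],[40,9],[43,0],[45,2],[46,0]]
[[0,8],[12,10],[21,8],[23,0],[39,13],[40,9],[43,0],[45,2],[46,0]]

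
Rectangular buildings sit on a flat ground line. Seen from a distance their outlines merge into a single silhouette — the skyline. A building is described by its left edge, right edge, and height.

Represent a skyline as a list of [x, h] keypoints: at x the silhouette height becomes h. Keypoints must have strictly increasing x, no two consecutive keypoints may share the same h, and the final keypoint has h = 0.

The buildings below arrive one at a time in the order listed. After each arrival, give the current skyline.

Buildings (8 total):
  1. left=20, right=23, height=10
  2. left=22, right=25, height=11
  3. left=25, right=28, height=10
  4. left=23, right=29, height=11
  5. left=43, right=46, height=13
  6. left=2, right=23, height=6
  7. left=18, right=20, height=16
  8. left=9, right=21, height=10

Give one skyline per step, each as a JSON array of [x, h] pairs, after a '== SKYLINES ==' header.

== SKYLINES ==
[[20,10],[23,0]]
[[20,10],[22,11],[25,0]]
[[20,10],[22,11],[25,10],[28,0]]
[[20,10],[22,11],[29,0]]
[[20,10],[22,11],[29,0],[43,13],[46,0]]
[[2,6],[20,10],[22,11],[29,0],[43,13],[46,0]]
[[2,6],[18,16],[20,10],[22,11],[29,0],[43,13],[46,0]]
[[2,6],[9,10],[18,16],[20,10],[22,11],[29,0],[43,13],[46,0]]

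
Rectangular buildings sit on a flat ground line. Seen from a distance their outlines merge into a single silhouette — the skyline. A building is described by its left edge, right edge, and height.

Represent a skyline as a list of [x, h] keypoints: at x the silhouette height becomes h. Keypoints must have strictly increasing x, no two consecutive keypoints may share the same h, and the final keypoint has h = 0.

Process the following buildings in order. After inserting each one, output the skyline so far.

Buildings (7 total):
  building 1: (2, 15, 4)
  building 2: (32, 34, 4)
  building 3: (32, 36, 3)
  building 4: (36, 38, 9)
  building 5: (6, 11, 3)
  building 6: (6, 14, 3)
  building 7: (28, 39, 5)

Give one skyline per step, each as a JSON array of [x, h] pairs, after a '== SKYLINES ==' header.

== SKYLINES ==
[[2,4],[15,0]]
[[2,4],[15,0],[32,4],[34,0]]
[[2,4],[15,0],[32,4],[34,3],[36,0]]
[[2,4],[15,0],[32,4],[34,3],[36,9],[38,0]]
[[2,4],[15,0],[32,4],[34,3],[36,9],[38,0]]
[[2,4],[15,0],[32,4],[34,3],[36,9],[38,0]]
[[2,4],[15,0],[28,5],[36,9],[38,5],[39,0]]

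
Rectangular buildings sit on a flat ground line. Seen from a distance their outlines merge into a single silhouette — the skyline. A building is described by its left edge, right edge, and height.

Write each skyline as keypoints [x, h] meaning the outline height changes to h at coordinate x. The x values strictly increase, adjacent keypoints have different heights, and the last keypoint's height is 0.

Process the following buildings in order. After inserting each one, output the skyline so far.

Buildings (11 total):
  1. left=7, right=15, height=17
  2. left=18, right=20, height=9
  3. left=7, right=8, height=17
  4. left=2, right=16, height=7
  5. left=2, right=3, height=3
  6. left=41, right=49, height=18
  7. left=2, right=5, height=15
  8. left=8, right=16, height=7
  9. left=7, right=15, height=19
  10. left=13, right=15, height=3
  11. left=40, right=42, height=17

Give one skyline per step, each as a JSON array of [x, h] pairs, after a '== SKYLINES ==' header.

== SKYLINES ==
[[7,17],[15,0]]
[[7,17],[15,0],[18,9],[20,0]]
[[7,17],[15,0],[18,9],[20,0]]
[[2,7],[7,17],[15,7],[16,0],[18,9],[20,0]]
[[2,7],[7,17],[15,7],[16,0],[18,9],[20,0]]
[[2,7],[7,17],[15,7],[16,0],[18,9],[20,0],[41,18],[49,0]]
[[2,15],[5,7],[7,17],[15,7],[16,0],[18,9],[20,0],[41,18],[49,0]]
[[2,15],[5,7],[7,17],[15,7],[16,0],[18,9],[20,0],[41,18],[49,0]]
[[2,15],[5,7],[7,19],[15,7],[16,0],[18,9],[20,0],[41,18],[49,0]]
[[2,15],[5,7],[7,19],[15,7],[16,0],[18,9],[20,0],[41,18],[49,0]]
[[2,15],[5,7],[7,19],[15,7],[16,0],[18,9],[20,0],[40,17],[41,18],[49,0]]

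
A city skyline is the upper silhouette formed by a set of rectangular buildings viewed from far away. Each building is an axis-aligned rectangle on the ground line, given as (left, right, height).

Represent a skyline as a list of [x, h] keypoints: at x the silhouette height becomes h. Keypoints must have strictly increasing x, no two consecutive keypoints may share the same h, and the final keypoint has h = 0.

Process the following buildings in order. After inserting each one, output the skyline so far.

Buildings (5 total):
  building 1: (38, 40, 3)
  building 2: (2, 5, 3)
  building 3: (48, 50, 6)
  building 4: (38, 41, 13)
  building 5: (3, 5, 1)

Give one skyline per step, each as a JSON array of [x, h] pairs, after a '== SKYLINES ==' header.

== SKYLINES ==
[[38,3],[40,0]]
[[2,3],[5,0],[38,3],[40,0]]
[[2,3],[5,0],[38,3],[40,0],[48,6],[50,0]]
[[2,3],[5,0],[38,13],[41,0],[48,6],[50,0]]
[[2,3],[5,0],[38,13],[41,0],[48,6],[50,0]]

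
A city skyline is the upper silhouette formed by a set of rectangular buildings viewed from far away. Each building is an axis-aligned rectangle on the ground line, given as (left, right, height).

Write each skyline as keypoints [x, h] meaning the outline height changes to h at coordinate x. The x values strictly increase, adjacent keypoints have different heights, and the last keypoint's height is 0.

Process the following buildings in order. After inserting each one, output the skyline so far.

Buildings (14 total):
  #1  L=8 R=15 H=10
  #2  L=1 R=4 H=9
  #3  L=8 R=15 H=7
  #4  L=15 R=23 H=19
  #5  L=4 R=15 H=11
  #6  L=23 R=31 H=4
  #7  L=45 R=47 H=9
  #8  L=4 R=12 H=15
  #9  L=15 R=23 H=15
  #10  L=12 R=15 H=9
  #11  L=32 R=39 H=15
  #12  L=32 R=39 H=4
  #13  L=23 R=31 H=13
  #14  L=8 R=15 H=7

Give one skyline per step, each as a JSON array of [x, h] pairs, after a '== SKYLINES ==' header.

== SKYLINES ==
[[8,10],[15,0]]
[[1,9],[4,0],[8,10],[15,0]]
[[1,9],[4,0],[8,10],[15,0]]
[[1,9],[4,0],[8,10],[15,19],[23,0]]
[[1,9],[4,11],[15,19],[23,0]]
[[1,9],[4,11],[15,19],[23,4],[31,0]]
[[1,9],[4,11],[15,19],[23,4],[31,0],[45,9],[47,0]]
[[1,9],[4,15],[12,11],[15,19],[23,4],[31,0],[45,9],[47,0]]
[[1,9],[4,15],[12,11],[15,19],[23,4],[31,0],[45,9],[47,0]]
[[1,9],[4,15],[12,11],[15,19],[23,4],[31,0],[45,9],[47,0]]
[[1,9],[4,15],[12,11],[15,19],[23,4],[31,0],[32,15],[39,0],[45,9],[47,0]]
[[1,9],[4,15],[12,11],[15,19],[23,4],[31,0],[32,15],[39,0],[45,9],[47,0]]
[[1,9],[4,15],[12,11],[15,19],[23,13],[31,0],[32,15],[39,0],[45,9],[47,0]]
[[1,9],[4,15],[12,11],[15,19],[23,13],[31,0],[32,15],[39,0],[45,9],[47,0]]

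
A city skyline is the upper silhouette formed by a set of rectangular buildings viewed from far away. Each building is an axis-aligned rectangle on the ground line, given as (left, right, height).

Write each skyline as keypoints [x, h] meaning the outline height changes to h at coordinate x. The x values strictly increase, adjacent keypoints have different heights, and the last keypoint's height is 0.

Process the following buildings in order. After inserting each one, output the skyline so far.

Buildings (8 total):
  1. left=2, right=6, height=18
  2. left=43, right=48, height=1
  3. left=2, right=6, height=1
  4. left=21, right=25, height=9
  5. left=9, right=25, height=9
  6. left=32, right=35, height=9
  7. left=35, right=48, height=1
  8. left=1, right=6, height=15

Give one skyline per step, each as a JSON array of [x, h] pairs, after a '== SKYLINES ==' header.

== SKYLINES ==
[[2,18],[6,0]]
[[2,18],[6,0],[43,1],[48,0]]
[[2,18],[6,0],[43,1],[48,0]]
[[2,18],[6,0],[21,9],[25,0],[43,1],[48,0]]
[[2,18],[6,0],[9,9],[25,0],[43,1],[48,0]]
[[2,18],[6,0],[9,9],[25,0],[32,9],[35,0],[43,1],[48,0]]
[[2,18],[6,0],[9,9],[25,0],[32,9],[35,1],[48,0]]
[[1,15],[2,18],[6,0],[9,9],[25,0],[32,9],[35,1],[48,0]]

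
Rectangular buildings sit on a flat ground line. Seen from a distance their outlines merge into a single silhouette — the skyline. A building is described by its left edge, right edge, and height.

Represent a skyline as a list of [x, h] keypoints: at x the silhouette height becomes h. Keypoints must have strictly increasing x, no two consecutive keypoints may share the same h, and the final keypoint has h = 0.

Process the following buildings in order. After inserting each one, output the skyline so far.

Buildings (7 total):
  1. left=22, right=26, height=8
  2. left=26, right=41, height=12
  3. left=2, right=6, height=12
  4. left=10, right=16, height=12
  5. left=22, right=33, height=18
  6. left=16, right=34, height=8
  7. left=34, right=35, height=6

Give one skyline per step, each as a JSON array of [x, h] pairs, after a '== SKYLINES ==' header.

== SKYLINES ==
[[22,8],[26,0]]
[[22,8],[26,12],[41,0]]
[[2,12],[6,0],[22,8],[26,12],[41,0]]
[[2,12],[6,0],[10,12],[16,0],[22,8],[26,12],[41,0]]
[[2,12],[6,0],[10,12],[16,0],[22,18],[33,12],[41,0]]
[[2,12],[6,0],[10,12],[16,8],[22,18],[33,12],[41,0]]
[[2,12],[6,0],[10,12],[16,8],[22,18],[33,12],[41,0]]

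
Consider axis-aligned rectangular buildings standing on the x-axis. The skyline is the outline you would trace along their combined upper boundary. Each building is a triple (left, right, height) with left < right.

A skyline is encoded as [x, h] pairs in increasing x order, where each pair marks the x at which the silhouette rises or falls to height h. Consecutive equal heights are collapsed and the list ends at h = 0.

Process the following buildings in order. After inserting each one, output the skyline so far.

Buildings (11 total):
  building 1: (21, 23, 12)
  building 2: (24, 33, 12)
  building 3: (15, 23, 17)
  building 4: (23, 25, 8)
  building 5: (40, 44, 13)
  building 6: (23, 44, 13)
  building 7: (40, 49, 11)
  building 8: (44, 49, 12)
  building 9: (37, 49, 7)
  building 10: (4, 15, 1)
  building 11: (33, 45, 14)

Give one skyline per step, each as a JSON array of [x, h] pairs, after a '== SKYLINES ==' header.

== SKYLINES ==
[[21,12],[23,0]]
[[21,12],[23,0],[24,12],[33,0]]
[[15,17],[23,0],[24,12],[33,0]]
[[15,17],[23,8],[24,12],[33,0]]
[[15,17],[23,8],[24,12],[33,0],[40,13],[44,0]]
[[15,17],[23,13],[44,0]]
[[15,17],[23,13],[44,11],[49,0]]
[[15,17],[23,13],[44,12],[49,0]]
[[15,17],[23,13],[44,12],[49,0]]
[[4,1],[15,17],[23,13],[44,12],[49,0]]
[[4,1],[15,17],[23,13],[33,14],[45,12],[49,0]]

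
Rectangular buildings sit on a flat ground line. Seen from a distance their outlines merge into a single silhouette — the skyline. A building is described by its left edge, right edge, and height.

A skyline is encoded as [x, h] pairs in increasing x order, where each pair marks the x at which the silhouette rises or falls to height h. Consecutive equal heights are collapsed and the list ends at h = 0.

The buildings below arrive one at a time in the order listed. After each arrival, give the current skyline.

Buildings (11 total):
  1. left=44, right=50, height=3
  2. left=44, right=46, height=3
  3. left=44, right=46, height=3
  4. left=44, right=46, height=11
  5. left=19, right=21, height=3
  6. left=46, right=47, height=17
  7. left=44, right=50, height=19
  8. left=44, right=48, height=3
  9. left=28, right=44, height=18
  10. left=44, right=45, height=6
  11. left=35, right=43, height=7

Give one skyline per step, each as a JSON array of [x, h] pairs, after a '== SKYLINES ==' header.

== SKYLINES ==
[[44,3],[50,0]]
[[44,3],[50,0]]
[[44,3],[50,0]]
[[44,11],[46,3],[50,0]]
[[19,3],[21,0],[44,11],[46,3],[50,0]]
[[19,3],[21,0],[44,11],[46,17],[47,3],[50,0]]
[[19,3],[21,0],[44,19],[50,0]]
[[19,3],[21,0],[44,19],[50,0]]
[[19,3],[21,0],[28,18],[44,19],[50,0]]
[[19,3],[21,0],[28,18],[44,19],[50,0]]
[[19,3],[21,0],[28,18],[44,19],[50,0]]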